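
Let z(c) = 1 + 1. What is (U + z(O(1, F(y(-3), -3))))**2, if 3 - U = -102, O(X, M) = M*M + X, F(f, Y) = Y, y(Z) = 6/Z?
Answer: 11449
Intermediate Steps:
O(X, M) = X + M**2 (O(X, M) = M**2 + X = X + M**2)
U = 105 (U = 3 - 1*(-102) = 3 + 102 = 105)
z(c) = 2
(U + z(O(1, F(y(-3), -3))))**2 = (105 + 2)**2 = 107**2 = 11449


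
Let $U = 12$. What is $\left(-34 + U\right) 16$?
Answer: $-352$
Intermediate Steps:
$\left(-34 + U\right) 16 = \left(-34 + 12\right) 16 = \left(-22\right) 16 = -352$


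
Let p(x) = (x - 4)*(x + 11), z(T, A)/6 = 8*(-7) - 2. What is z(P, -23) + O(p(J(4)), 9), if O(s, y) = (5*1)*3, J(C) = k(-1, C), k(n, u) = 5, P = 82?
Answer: -333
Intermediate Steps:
z(T, A) = -348 (z(T, A) = 6*(8*(-7) - 2) = 6*(-56 - 2) = 6*(-58) = -348)
J(C) = 5
p(x) = (-4 + x)*(11 + x)
O(s, y) = 15 (O(s, y) = 5*3 = 15)
z(P, -23) + O(p(J(4)), 9) = -348 + 15 = -333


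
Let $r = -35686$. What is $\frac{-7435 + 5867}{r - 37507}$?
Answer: $\frac{1568}{73193} \approx 0.021423$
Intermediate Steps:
$\frac{-7435 + 5867}{r - 37507} = \frac{-7435 + 5867}{-35686 - 37507} = - \frac{1568}{-73193} = \left(-1568\right) \left(- \frac{1}{73193}\right) = \frac{1568}{73193}$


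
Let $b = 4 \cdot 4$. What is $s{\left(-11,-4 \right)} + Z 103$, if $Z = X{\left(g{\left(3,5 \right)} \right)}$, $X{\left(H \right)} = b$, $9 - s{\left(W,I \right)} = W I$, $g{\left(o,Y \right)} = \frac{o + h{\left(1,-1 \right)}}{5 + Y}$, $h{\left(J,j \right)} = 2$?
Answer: $1613$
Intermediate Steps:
$g{\left(o,Y \right)} = \frac{2 + o}{5 + Y}$ ($g{\left(o,Y \right)} = \frac{o + 2}{5 + Y} = \frac{2 + o}{5 + Y}$)
$b = 16$
$s{\left(W,I \right)} = 9 - I W$ ($s{\left(W,I \right)} = 9 - W I = 9 - I W$)
$X{\left(H \right)} = 16$
$Z = 16$
$s{\left(-11,-4 \right)} + Z 103 = \left(9 - \left(-4\right) \left(-11\right)\right) + 16 \cdot 103 = \left(9 - 44\right) + 1648 = -35 + 1648 = 1613$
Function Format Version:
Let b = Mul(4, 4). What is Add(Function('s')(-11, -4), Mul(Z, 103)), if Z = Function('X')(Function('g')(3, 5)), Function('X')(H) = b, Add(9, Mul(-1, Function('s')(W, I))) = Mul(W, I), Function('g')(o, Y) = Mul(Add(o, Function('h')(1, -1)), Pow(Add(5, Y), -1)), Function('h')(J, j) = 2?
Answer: 1613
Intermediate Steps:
Function('g')(o, Y) = Mul(Pow(Add(5, Y), -1), Add(2, o)) (Function('g')(o, Y) = Mul(Add(o, 2), Pow(Add(5, Y), -1)) = Mul(Add(2, o), Pow(Add(5, Y), -1)) = Mul(Pow(Add(5, Y), -1), Add(2, o)))
b = 16
Function('s')(W, I) = Add(9, Mul(-1, I, W)) (Function('s')(W, I) = Add(9, Mul(-1, Mul(W, I))) = Add(9, Mul(-1, Mul(I, W))) = Add(9, Mul(-1, I, W)))
Function('X')(H) = 16
Z = 16
Add(Function('s')(-11, -4), Mul(Z, 103)) = Add(Add(9, Mul(-1, -4, -11)), Mul(16, 103)) = Add(Add(9, -44), 1648) = Add(-35, 1648) = 1613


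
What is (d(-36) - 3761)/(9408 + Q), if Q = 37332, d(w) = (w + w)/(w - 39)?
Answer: -94001/1168500 ≈ -0.080446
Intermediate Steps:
d(w) = 2*w/(-39 + w) (d(w) = (2*w)/(-39 + w) = 2*w/(-39 + w))
(d(-36) - 3761)/(9408 + Q) = (2*(-36)/(-39 - 36) - 3761)/(9408 + 37332) = (2*(-36)/(-75) - 3761)/46740 = (2*(-36)*(-1/75) - 3761)*(1/46740) = (24/25 - 3761)*(1/46740) = -94001/25*1/46740 = -94001/1168500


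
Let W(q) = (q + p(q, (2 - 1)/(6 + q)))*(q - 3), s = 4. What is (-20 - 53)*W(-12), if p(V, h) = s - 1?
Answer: -9855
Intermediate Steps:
p(V, h) = 3 (p(V, h) = 4 - 1 = 3)
W(q) = (-3 + q)*(3 + q) (W(q) = (q + 3)*(q - 3) = (3 + q)*(-3 + q) = (-3 + q)*(3 + q))
(-20 - 53)*W(-12) = (-20 - 53)*(-9 + (-12)**2) = -73*(-9 + 144) = -73*135 = -9855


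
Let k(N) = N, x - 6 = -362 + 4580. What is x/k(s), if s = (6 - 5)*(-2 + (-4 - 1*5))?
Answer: -384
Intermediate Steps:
s = -11 (s = 1*(-2 + (-4 - 5)) = 1*(-2 - 9) = 1*(-11) = -11)
x = 4224 (x = 6 + (-362 + 4580) = 6 + 4218 = 4224)
x/k(s) = 4224/(-11) = 4224*(-1/11) = -384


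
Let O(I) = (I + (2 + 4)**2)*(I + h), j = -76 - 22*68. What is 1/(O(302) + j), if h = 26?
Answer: 1/109292 ≈ 9.1498e-6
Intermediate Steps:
j = -1572 (j = -76 - 1496 = -1572)
O(I) = (26 + I)*(36 + I) (O(I) = (I + (2 + 4)**2)*(I + 26) = (I + 6**2)*(26 + I) = (I + 36)*(26 + I) = (36 + I)*(26 + I) = (26 + I)*(36 + I))
1/(O(302) + j) = 1/((936 + 302**2 + 62*302) - 1572) = 1/((936 + 91204 + 18724) - 1572) = 1/(110864 - 1572) = 1/109292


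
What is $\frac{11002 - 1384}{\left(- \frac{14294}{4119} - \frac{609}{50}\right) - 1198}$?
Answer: $- \frac{1980827100}{249951271} \approx -7.9249$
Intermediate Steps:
$\frac{11002 - 1384}{\left(- \frac{14294}{4119} - \frac{609}{50}\right) - 1198} = \frac{9618}{\left(\left(-14294\right) \frac{1}{4119} - \frac{609}{50}\right) - 1198} = \frac{9618}{\left(- \frac{14294}{4119} - \frac{609}{50}\right) - 1198} = \frac{9618}{- \frac{3223171}{205950} - 1198} = \frac{9618}{- \frac{249951271}{205950}} = 9618 \left(- \frac{205950}{249951271}\right) = - \frac{1980827100}{249951271}$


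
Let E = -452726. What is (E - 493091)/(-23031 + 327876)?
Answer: -945817/304845 ≈ -3.1026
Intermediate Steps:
(E - 493091)/(-23031 + 327876) = (-452726 - 493091)/(-23031 + 327876) = -945817/304845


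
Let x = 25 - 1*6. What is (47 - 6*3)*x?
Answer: 551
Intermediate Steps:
x = 19 (x = 25 - 6 = 19)
(47 - 6*3)*x = (47 - 6*3)*19 = (47 - 18)*19 = 29*19 = 551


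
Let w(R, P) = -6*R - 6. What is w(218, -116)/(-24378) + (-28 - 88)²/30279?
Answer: 61302829/123023577 ≈ 0.49830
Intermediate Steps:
w(R, P) = -6 - 6*R
w(218, -116)/(-24378) + (-28 - 88)²/30279 = (-6 - 6*218)/(-24378) + (-28 - 88)²/30279 = (-6 - 1308)*(-1/24378) + (-116)²*(1/30279) = -1314*(-1/24378) + 13456*(1/30279) = 219/4063 + 13456/30279 = 61302829/123023577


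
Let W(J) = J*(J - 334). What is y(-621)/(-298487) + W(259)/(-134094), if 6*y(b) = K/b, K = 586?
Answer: 3600639390989/24855721098138 ≈ 0.14486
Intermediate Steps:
W(J) = J*(-334 + J)
y(b) = 293/(3*b) (y(b) = (586/b)/6 = 293/(3*b))
y(-621)/(-298487) + W(259)/(-134094) = ((293/3)/(-621))/(-298487) + (259*(-334 + 259))/(-134094) = ((293/3)*(-1/621))*(-1/298487) + (259*(-75))*(-1/134094) = -293/1863*(-1/298487) - 19425*(-1/134094) = 293/556081281 + 6475/44698 = 3600639390989/24855721098138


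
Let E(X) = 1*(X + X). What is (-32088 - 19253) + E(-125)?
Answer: -51591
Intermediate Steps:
E(X) = 2*X (E(X) = 1*(2*X) = 2*X)
(-32088 - 19253) + E(-125) = (-32088 - 19253) + 2*(-125) = -51341 - 250 = -51591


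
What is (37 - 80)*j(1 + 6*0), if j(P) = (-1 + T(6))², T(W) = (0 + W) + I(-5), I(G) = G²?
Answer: -38700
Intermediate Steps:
T(W) = 25 + W (T(W) = (0 + W) + (-5)² = W + 25 = 25 + W)
j(P) = 900 (j(P) = (-1 + (25 + 6))² = (-1 + 31)² = 30² = 900)
(37 - 80)*j(1 + 6*0) = (37 - 80)*900 = -43*900 = -38700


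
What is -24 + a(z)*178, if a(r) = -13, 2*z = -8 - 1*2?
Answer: -2338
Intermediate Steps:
z = -5 (z = (-8 - 1*2)/2 = (-8 - 2)/2 = (½)*(-10) = -5)
-24 + a(z)*178 = -24 - 13*178 = -24 - 2314 = -2338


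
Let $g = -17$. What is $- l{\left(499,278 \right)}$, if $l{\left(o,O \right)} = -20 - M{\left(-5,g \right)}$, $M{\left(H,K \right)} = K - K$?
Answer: $20$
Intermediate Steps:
$M{\left(H,K \right)} = 0$
$l{\left(o,O \right)} = -20$ ($l{\left(o,O \right)} = -20 - 0 = -20 + 0 = -20$)
$- l{\left(499,278 \right)} = \left(-1\right) \left(-20\right) = 20$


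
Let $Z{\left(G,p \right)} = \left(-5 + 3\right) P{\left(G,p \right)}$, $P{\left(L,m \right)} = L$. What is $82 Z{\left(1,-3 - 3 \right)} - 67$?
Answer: $-231$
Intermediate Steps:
$Z{\left(G,p \right)} = - 2 G$ ($Z{\left(G,p \right)} = \left(-5 + 3\right) G = - 2 G$)
$82 Z{\left(1,-3 - 3 \right)} - 67 = 82 \left(\left(-2\right) 1\right) - 67 = 82 \left(-2\right) - 67 = -164 - 67 = -231$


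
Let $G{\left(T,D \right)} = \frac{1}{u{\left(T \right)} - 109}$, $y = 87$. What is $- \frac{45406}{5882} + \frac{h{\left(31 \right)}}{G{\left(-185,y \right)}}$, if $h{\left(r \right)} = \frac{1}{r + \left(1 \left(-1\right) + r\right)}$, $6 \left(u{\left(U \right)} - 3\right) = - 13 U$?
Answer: $- \frac{50929}{17646} \approx -2.8862$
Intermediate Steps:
$u{\left(U \right)} = 3 - \frac{13 U}{6}$ ($u{\left(U \right)} = 3 + \frac{\left(-13\right) U}{6} = 3 - \frac{13 U}{6}$)
$h{\left(r \right)} = \frac{1}{-1 + 2 r}$ ($h{\left(r \right)} = \frac{1}{r + \left(-1 + r\right)} = \frac{1}{-1 + 2 r}$)
$G{\left(T,D \right)} = \frac{1}{-106 - \frac{13 T}{6}}$ ($G{\left(T,D \right)} = \frac{1}{\left(3 - \frac{13 T}{6}\right) - 109} = \frac{1}{-106 - \frac{13 T}{6}}$)
$- \frac{45406}{5882} + \frac{h{\left(31 \right)}}{G{\left(-185,y \right)}} = - \frac{45406}{5882} + \frac{1}{\left(-1 + 2 \cdot 31\right) \left(- \frac{6}{636 + 13 \left(-185\right)}\right)} = \left(-45406\right) \frac{1}{5882} + \frac{1}{\left(-1 + 62\right) \left(- \frac{6}{636 - 2405}\right)} = - \frac{22703}{2941} + \frac{1}{61 \left(- \frac{6}{-1769}\right)} = - \frac{22703}{2941} + \frac{1}{61 \left(\left(-6\right) \left(- \frac{1}{1769}\right)\right)} = - \frac{22703}{2941} + \frac{1}{61 \cdot \frac{6}{1769}} = - \frac{22703}{2941} + \frac{1}{61} \cdot \frac{1769}{6} = - \frac{22703}{2941} + \frac{29}{6} = - \frac{50929}{17646}$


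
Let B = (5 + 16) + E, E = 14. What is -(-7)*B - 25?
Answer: 220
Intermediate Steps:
B = 35 (B = (5 + 16) + 14 = 21 + 14 = 35)
-(-7)*B - 25 = -(-7)*35 - 25 = -7*(-35) - 25 = 245 - 25 = 220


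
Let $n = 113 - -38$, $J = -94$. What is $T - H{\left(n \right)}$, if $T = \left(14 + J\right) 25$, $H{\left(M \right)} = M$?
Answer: $-2151$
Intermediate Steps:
$n = 151$ ($n = 113 + 38 = 151$)
$T = -2000$ ($T = \left(14 - 94\right) 25 = \left(-80\right) 25 = -2000$)
$T - H{\left(n \right)} = -2000 - 151 = -2151$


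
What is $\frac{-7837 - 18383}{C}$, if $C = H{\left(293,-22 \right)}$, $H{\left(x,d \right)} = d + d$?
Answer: $\frac{6555}{11} \approx 595.91$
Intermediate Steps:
$H{\left(x,d \right)} = 2 d$
$C = -44$ ($C = 2 \left(-22\right) = -44$)
$\frac{-7837 - 18383}{C} = \frac{-7837 - 18383}{-44} = \left(-26220\right) \left(- \frac{1}{44}\right) = \frac{6555}{11}$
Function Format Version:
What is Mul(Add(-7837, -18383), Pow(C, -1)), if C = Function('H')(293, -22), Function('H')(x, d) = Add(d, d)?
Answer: Rational(6555, 11) ≈ 595.91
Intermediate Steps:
Function('H')(x, d) = Mul(2, d)
C = -44 (C = Mul(2, -22) = -44)
Mul(Add(-7837, -18383), Pow(C, -1)) = Mul(Add(-7837, -18383), Pow(-44, -1)) = Mul(-26220, Rational(-1, 44)) = Rational(6555, 11)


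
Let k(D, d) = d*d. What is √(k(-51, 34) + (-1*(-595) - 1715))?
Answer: 6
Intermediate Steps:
k(D, d) = d²
√(k(-51, 34) + (-1*(-595) - 1715)) = √(34² + (-1*(-595) - 1715)) = √(1156 + (595 - 1715)) = √(1156 - 1120) = √36 = 6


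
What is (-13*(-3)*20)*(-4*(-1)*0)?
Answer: 0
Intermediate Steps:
(-13*(-3)*20)*(-4*(-1)*0) = (39*20)*(4*0) = 780*0 = 0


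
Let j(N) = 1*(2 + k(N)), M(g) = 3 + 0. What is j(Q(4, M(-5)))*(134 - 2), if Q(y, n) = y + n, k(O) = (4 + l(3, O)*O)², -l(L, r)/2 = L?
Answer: 190872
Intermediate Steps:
l(L, r) = -2*L
M(g) = 3
k(O) = (4 - 6*O)² (k(O) = (4 + (-2*3)*O)² = (4 - 6*O)²)
Q(y, n) = n + y
j(N) = 2 + 4*(-2 + 3*N)² (j(N) = 1*(2 + 4*(-2 + 3*N)²) = 2 + 4*(-2 + 3*N)²)
j(Q(4, M(-5)))*(134 - 2) = (18 - 48*(3 + 4) + 36*(3 + 4)²)*(134 - 2) = (18 - 48*7 + 36*7²)*132 = (18 - 336 + 36*49)*132 = (18 - 336 + 1764)*132 = 1446*132 = 190872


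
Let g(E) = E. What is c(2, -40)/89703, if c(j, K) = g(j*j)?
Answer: 4/89703 ≈ 4.4592e-5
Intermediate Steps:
c(j, K) = j² (c(j, K) = j*j = j²)
c(2, -40)/89703 = 2²/89703 = 4*(1/89703) = 4/89703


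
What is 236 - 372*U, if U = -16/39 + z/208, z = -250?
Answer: 21729/26 ≈ 835.73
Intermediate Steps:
U = -503/312 (U = -16/39 - 250/208 = -16*1/39 - 250*1/208 = -16/39 - 125/104 = -503/312 ≈ -1.6122)
236 - 372*U = 236 - 372*(-503/312) = 236 + 15593/26 = 21729/26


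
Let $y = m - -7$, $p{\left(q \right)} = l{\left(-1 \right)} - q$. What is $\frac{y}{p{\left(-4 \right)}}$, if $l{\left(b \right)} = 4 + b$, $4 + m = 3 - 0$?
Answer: $\frac{6}{7} \approx 0.85714$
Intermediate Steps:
$m = -1$ ($m = -4 + \left(3 - 0\right) = -4 + \left(3 + 0\right) = -4 + 3 = -1$)
$p{\left(q \right)} = 3 - q$ ($p{\left(q \right)} = \left(4 - 1\right) - q = 3 - q$)
$y = 6$ ($y = -1 - -7 = -1 + 7 = 6$)
$\frac{y}{p{\left(-4 \right)}} = \frac{1}{3 - -4} \cdot 6 = \frac{1}{3 + 4} \cdot 6 = \frac{1}{7} \cdot 6 = \frac{6}{7}$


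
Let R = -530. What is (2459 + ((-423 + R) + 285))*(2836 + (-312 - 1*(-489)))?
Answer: 5396283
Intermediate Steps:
(2459 + ((-423 + R) + 285))*(2836 + (-312 - 1*(-489))) = (2459 + ((-423 - 530) + 285))*(2836 + (-312 - 1*(-489))) = (2459 + (-953 + 285))*(2836 + (-312 + 489)) = (2459 - 668)*(2836 + 177) = 1791*3013 = 5396283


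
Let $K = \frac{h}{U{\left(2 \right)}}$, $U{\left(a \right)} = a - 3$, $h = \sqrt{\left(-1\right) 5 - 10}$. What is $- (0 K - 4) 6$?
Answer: $24$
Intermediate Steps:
$h = i \sqrt{15}$ ($h = \sqrt{-5 - 10} = \sqrt{-15} = i \sqrt{15} \approx 3.873 i$)
$U{\left(a \right)} = -3 + a$
$K = - i \sqrt{15}$ ($K = \frac{i \sqrt{15}}{-3 + 2} = \frac{i \sqrt{15}}{-1} = i \sqrt{15} \left(-1\right) = - i \sqrt{15} \approx - 3.873 i$)
$- (0 K - 4) 6 = - (0 \left(- i \sqrt{15}\right) - 4) 6 = - (0 - 4) 6 = \left(-1\right) \left(-4\right) 6 = 4 \cdot 6 = 24$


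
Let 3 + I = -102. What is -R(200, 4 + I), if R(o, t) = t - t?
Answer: 0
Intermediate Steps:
I = -105 (I = -3 - 102 = -105)
R(o, t) = 0
-R(200, 4 + I) = -1*0 = 0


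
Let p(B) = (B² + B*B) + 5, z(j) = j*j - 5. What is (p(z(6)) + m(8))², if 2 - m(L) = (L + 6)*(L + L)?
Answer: 2907025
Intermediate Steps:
m(L) = 2 - 2*L*(6 + L) (m(L) = 2 - (L + 6)*(L + L) = 2 - (6 + L)*2*L = 2 - 2*L*(6 + L))
z(j) = -5 + j² (z(j) = j² - 5 = -5 + j²)
p(B) = 5 + 2*B² (p(B) = (B² + B²) + 5 = 2*B² + 5 = 5 + 2*B²)
(p(z(6)) + m(8))² = ((5 + 2*(-5 + 6²)²) + (2 - 12*8 - 2*8²))² = ((5 + 2*(-5 + 36)²) + (2 - 96 - 2*64))² = ((5 + 2*31²) + (2 - 96 - 128))² = ((5 + 2*961) - 222)² = ((5 + 1922) - 222)² = (1927 - 222)² = 1705² = 2907025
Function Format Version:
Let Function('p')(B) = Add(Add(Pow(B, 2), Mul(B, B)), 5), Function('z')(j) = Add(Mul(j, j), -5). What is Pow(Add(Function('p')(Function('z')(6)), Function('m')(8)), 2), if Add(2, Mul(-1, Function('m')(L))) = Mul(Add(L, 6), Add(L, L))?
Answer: 2907025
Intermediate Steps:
Function('m')(L) = Add(2, Mul(-2, L, Add(6, L))) (Function('m')(L) = Add(2, Mul(-1, Mul(Add(L, 6), Add(L, L)))) = Add(2, Mul(-1, Mul(Add(6, L), Mul(2, L)))) = Add(2, Mul(-1, Mul(2, L, Add(6, L)))) = Add(2, Mul(-2, L, Add(6, L))))
Function('z')(j) = Add(-5, Pow(j, 2)) (Function('z')(j) = Add(Pow(j, 2), -5) = Add(-5, Pow(j, 2)))
Function('p')(B) = Add(5, Mul(2, Pow(B, 2))) (Function('p')(B) = Add(Add(Pow(B, 2), Pow(B, 2)), 5) = Add(Mul(2, Pow(B, 2)), 5) = Add(5, Mul(2, Pow(B, 2))))
Pow(Add(Function('p')(Function('z')(6)), Function('m')(8)), 2) = Pow(Add(Add(5, Mul(2, Pow(Add(-5, Pow(6, 2)), 2))), Add(2, Mul(-12, 8), Mul(-2, Pow(8, 2)))), 2) = Pow(Add(Add(5, Mul(2, Pow(Add(-5, 36), 2))), Add(2, -96, Mul(-2, 64))), 2) = Pow(Add(Add(5, Mul(2, Pow(31, 2))), Add(2, -96, -128)), 2) = Pow(Add(Add(5, Mul(2, 961)), -222), 2) = Pow(Add(Add(5, 1922), -222), 2) = Pow(Add(1927, -222), 2) = Pow(1705, 2) = 2907025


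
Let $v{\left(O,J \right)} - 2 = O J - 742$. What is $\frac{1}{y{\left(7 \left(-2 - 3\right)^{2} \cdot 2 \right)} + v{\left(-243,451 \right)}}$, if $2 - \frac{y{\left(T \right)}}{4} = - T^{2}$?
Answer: $\frac{1}{379675} \approx 2.6338 \cdot 10^{-6}$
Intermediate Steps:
$v{\left(O,J \right)} = -740 + J O$ ($v{\left(O,J \right)} = 2 + \left(O J - 742\right) = 2 + \left(J O - 742\right) = 2 + \left(-742 + J O\right) = -740 + J O$)
$y{\left(T \right)} = 8 + 4 T^{2}$ ($y{\left(T \right)} = 8 - 4 \left(- T^{2}\right) = 8 + 4 T^{2}$)
$\frac{1}{y{\left(7 \left(-2 - 3\right)^{2} \cdot 2 \right)} + v{\left(-243,451 \right)}} = \frac{1}{\left(8 + 4 \left(7 \left(-2 - 3\right)^{2} \cdot 2\right)^{2}\right) + \left(-740 + 451 \left(-243\right)\right)} = \frac{1}{\left(8 + 4 \left(7 \left(-5\right)^{2} \cdot 2\right)^{2}\right) - 110333} = \frac{1}{\left(8 + 4 \left(7 \cdot 25 \cdot 2\right)^{2}\right) - 110333} = \frac{1}{\left(8 + 4 \left(175 \cdot 2\right)^{2}\right) - 110333} = \frac{1}{\left(8 + 4 \cdot 350^{2}\right) - 110333} = \frac{1}{\left(8 + 4 \cdot 122500\right) - 110333} = \frac{1}{\left(8 + 490000\right) - 110333} = \frac{1}{490008 - 110333} = \frac{1}{379675}$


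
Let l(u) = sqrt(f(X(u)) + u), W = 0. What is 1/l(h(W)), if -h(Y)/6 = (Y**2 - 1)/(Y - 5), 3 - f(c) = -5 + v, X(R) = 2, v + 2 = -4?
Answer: sqrt(5)/8 ≈ 0.27951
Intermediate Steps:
v = -6 (v = -2 - 4 = -6)
f(c) = 14 (f(c) = 3 - (-5 - 6) = 3 - 1*(-11) = 3 + 11 = 14)
h(Y) = -6*(-1 + Y**2)/(-5 + Y) (h(Y) = -6*(Y**2 - 1)/(Y - 5) = -6*(-1 + Y**2)/(-5 + Y))
l(u) = sqrt(14 + u)
1/l(h(W)) = 1/(sqrt(14 + 6*(1 - 1*0**2)/(-5 + 0))) = 1/(sqrt(14 + 6*(1 - 1*0)/(-5))) = 1/(sqrt(14 + 6*(-1/5)*(1 + 0))) = 1/(sqrt(14 + 6*(-1/5)*1)) = 1/(sqrt(14 - 6/5)) = 1/(sqrt(64/5)) = 1/(8*sqrt(5)/5) = sqrt(5)/8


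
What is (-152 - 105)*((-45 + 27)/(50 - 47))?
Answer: 1542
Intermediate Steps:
(-152 - 105)*((-45 + 27)/(50 - 47)) = -(-4626)/3 = -257*(-6) = 1542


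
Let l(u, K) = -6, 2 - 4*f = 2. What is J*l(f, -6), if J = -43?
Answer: 258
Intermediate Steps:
f = 0 (f = ½ - ¼*2 = ½ - ½ = 0)
J*l(f, -6) = -43*(-6) = 258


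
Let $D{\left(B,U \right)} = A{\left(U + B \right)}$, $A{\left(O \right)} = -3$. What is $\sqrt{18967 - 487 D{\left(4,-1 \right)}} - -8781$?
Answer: $8781 + 2 \sqrt{5107} \approx 8923.9$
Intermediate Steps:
$D{\left(B,U \right)} = -3$
$\sqrt{18967 - 487 D{\left(4,-1 \right)}} - -8781 = \sqrt{18967 - -1461} - -8781 = \sqrt{18967 + 1461} + 8781 = \sqrt{20428} + 8781 = 2 \sqrt{5107} + 8781 = 8781 + 2 \sqrt{5107}$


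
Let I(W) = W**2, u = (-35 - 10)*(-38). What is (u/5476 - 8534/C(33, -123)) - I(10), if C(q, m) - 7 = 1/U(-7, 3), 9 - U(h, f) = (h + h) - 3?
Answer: -657467327/501054 ≈ -1312.2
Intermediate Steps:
u = 1710 (u = -45*(-38) = 1710)
U(h, f) = 12 - 2*h (U(h, f) = 9 - ((h + h) - 3) = 9 - (2*h - 3) = 9 - (-3 + 2*h) = 9 + (3 - 2*h) = 12 - 2*h)
C(q, m) = 183/26 (C(q, m) = 7 + 1/(12 - 2*(-7)) = 7 + 1/(12 + 14) = 7 + 1/26 = 183/26)
(u/5476 - 8534/C(33, -123)) - I(10) = (1710/5476 - 8534/183/26) - 1*10**2 = (1710*(1/5476) - 8534*26/183) - 1*100 = (855/2738 - 221884/183) - 100 = -607361927/501054 - 100 = -657467327/501054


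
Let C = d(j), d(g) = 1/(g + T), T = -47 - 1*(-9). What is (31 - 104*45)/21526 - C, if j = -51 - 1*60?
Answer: -671175/3207374 ≈ -0.20926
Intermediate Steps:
T = -38 (T = -47 + 9 = -38)
j = -111 (j = -51 - 60 = -111)
d(g) = 1/(-38 + g) (d(g) = 1/(g - 38) = 1/(-38 + g))
C = -1/149 (C = 1/(-38 - 111) = 1/(-149) = -1/149 ≈ -0.0067114)
(31 - 104*45)/21526 - C = (31 - 104*45)/21526 - 1*(-1/149) = (31 - 4680)*(1/21526) + 1/149 = -4649*1/21526 + 1/149 = -4649/21526 + 1/149 = -671175/3207374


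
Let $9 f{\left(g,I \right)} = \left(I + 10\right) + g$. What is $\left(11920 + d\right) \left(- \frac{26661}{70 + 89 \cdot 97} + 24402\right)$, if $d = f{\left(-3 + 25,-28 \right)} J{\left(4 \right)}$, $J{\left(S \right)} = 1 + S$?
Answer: $\frac{7594835099500}{26109} \approx 2.9089 \cdot 10^{8}$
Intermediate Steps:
$f{\left(g,I \right)} = \frac{10}{9} + \frac{I}{9} + \frac{g}{9}$ ($f{\left(g,I \right)} = \frac{\left(I + 10\right) + g}{9} = \frac{\left(10 + I\right) + g}{9} = \frac{10 + I + g}{9} = \frac{10}{9} + \frac{I}{9} + \frac{g}{9}$)
$d = \frac{20}{9}$ ($d = \left(\frac{10}{9} + \frac{1}{9} \left(-28\right) + \frac{-3 + 25}{9}\right) \left(1 + 4\right) = \left(\frac{10}{9} - \frac{28}{9} + \frac{1}{9} \cdot 22\right) 5 = \left(\frac{10}{9} - \frac{28}{9} + \frac{22}{9}\right) 5 = \frac{4}{9} \cdot 5 = \frac{20}{9} \approx 2.2222$)
$\left(11920 + d\right) \left(- \frac{26661}{70 + 89 \cdot 97} + 24402\right) = \left(11920 + \frac{20}{9}\right) \left(- \frac{26661}{70 + 89 \cdot 97} + 24402\right) = \frac{107300 \left(- \frac{26661}{70 + 8633} + 24402\right)}{9} = \frac{107300 \left(- \frac{26661}{8703} + 24402\right)}{9} = \frac{107300 \left(\left(-26661\right) \frac{1}{8703} + 24402\right)}{9} = \frac{107300 \left(- \frac{8887}{2901} + 24402\right)}{9} = \frac{107300}{9} \cdot \frac{70781315}{2901} = \frac{7594835099500}{26109}$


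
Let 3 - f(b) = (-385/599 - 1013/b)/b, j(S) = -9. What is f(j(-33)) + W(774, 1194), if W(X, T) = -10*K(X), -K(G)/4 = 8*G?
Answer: 12017934799/48519 ≈ 2.4770e+5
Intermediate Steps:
f(b) = 3 - (-385/599 - 1013/b)/b
K(G) = -32*G
W(X, T) = 320*X (W(X, T) = -10*(-32*X) = -(-320)*X = 320*X)
f(j(-33)) + W(774, 1194) = (3 + 1013/(-9)² + (385/599)/(-9)) + 320*774 = (3 + 1013*(1/81) + (385/599)*(-⅑)) + 247680 = (3 + 1013/81 - 385/5391) + 247680 = 748879/48519 + 247680 = 12017934799/48519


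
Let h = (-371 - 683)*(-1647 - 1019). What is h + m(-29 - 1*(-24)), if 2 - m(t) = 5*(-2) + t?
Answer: 2809981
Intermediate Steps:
m(t) = 12 - t (m(t) = 2 - (5*(-2) + t) = 2 - (-10 + t) = 2 + (10 - t) = 12 - t)
h = 2809964 (h = -1054*(-2666) = 2809964)
h + m(-29 - 1*(-24)) = 2809964 + (12 - (-29 - 1*(-24))) = 2809964 + (12 - (-29 + 24)) = 2809964 + (12 - 1*(-5)) = 2809964 + (12 + 5) = 2809964 + 17 = 2809981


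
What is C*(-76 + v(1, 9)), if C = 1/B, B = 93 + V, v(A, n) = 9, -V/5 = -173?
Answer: -67/958 ≈ -0.069937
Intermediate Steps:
V = 865 (V = -5*(-173) = 865)
B = 958 (B = 93 + 865 = 958)
C = 1/958 ≈ 0.0010438
C*(-76 + v(1, 9)) = (-76 + 9)/958 = (1/958)*(-67) = -67/958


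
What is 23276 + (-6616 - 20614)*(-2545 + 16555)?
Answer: -381469024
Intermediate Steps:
23276 + (-6616 - 20614)*(-2545 + 16555) = 23276 - 27230*14010 = 23276 - 381492300 = -381469024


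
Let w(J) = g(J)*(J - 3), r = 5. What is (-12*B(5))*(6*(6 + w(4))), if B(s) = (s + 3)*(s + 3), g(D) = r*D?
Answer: -119808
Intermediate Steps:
g(D) = 5*D
w(J) = 5*J*(-3 + J) (w(J) = (5*J)*(J - 3) = (5*J)*(-3 + J) = 5*J*(-3 + J))
B(s) = (3 + s)² (B(s) = (3 + s)*(3 + s) = (3 + s)²)
(-12*B(5))*(6*(6 + w(4))) = (-12*(3 + 5)²)*(6*(6 + 5*4*(-3 + 4))) = (-12*8²)*(6*(6 + 5*4*1)) = (-12*64)*(6*(6 + 20)) = -4608*26 = -768*156 = -119808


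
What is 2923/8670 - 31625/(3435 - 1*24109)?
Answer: 83654713/44810895 ≈ 1.8668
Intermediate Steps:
2923/8670 - 31625/(3435 - 1*24109) = 2923*(1/8670) - 31625/(3435 - 24109) = 2923/8670 - 31625/(-20674) = 2923/8670 - 31625*(-1/20674) = 2923/8670 + 31625/20674 = 83654713/44810895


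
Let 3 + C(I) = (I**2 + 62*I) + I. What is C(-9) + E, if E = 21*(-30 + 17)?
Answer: -762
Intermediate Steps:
E = -273 (E = 21*(-13) = -273)
C(I) = -3 + I**2 + 63*I (C(I) = -3 + ((I**2 + 62*I) + I) = -3 + (I**2 + 63*I) = -3 + I**2 + 63*I)
C(-9) + E = (-3 + (-9)**2 + 63*(-9)) - 273 = (-3 + 81 - 567) - 273 = -489 - 273 = -762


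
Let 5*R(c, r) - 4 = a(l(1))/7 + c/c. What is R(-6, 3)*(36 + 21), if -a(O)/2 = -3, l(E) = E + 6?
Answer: 2337/35 ≈ 66.771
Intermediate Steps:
l(E) = 6 + E
a(O) = 6 (a(O) = -2*(-3) = 6)
R(c, r) = 41/35 (R(c, r) = ⅘ + (6/7 + c/c)/5 = ⅘ + (6*(⅐) + 1)/5 = ⅘ + (6/7 + 1)/5 = ⅘ + (⅕)*(13/7) = ⅘ + 13/35 = 41/35)
R(-6, 3)*(36 + 21) = 41*(36 + 21)/35 = (41/35)*57 = 2337/35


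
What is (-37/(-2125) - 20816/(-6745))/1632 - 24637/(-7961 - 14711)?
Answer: 2405453578357/2209732148000 ≈ 1.0886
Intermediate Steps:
(-37/(-2125) - 20816/(-6745))/1632 - 24637/(-7961 - 14711) = (-37*(-1/2125) - 20816*(-1/6745))*(1/1632) - 24637/(-22672) = (37/2125 + 20816/6745)*(1/1632) - 24637*(-1/22672) = (8896713/2866625)*(1/1632) + 24637/22672 = 2965571/1559444000 + 24637/22672 = 2405453578357/2209732148000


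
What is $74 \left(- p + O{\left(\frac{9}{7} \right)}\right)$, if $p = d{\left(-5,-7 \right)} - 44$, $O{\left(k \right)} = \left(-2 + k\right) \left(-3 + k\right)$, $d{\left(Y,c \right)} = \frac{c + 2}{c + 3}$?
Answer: $\frac{318903}{98} \approx 3254.1$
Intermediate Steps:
$d{\left(Y,c \right)} = \frac{2 + c}{3 + c}$
$O{\left(k \right)} = \left(-3 + k\right) \left(-2 + k\right)$
$p = - \frac{171}{4}$ ($p = \frac{2 - 7}{3 - 7} - 44 = \frac{1}{-4} \left(-5\right) - 44 = \left(- \frac{1}{4}\right) \left(-5\right) - 44 = \frac{5}{4} - 44 = - \frac{171}{4} \approx -42.75$)
$74 \left(- p + O{\left(\frac{9}{7} \right)}\right) = 74 \left(\left(-1\right) \left(- \frac{171}{4}\right) + \left(6 + \left(\frac{9}{7}\right)^{2} - 5 \cdot \frac{9}{7}\right)\right) = 74 \left(\frac{171}{4} + \left(6 + \left(9 \cdot \frac{1}{7}\right)^{2} - 5 \cdot 9 \cdot \frac{1}{7}\right)\right) = 74 \left(\frac{171}{4} + \left(6 + \left(\frac{9}{7}\right)^{2} - \frac{45}{7}\right)\right) = 74 \left(\frac{171}{4} + \left(6 + \frac{81}{49} - \frac{45}{7}\right)\right) = 74 \left(\frac{171}{4} + \frac{60}{49}\right) = 74 \cdot \frac{8619}{196} = \frac{318903}{98}$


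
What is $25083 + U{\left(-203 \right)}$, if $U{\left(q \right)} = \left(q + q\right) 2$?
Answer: $24271$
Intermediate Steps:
$U{\left(q \right)} = 4 q$ ($U{\left(q \right)} = 2 q 2 = 4 q$)
$25083 + U{\left(-203 \right)} = 25083 + 4 \left(-203\right) = 25083 - 812 = 24271$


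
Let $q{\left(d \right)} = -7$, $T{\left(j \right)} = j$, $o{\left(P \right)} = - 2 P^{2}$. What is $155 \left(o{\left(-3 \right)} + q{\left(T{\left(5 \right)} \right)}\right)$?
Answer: $-3875$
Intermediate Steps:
$155 \left(o{\left(-3 \right)} + q{\left(T{\left(5 \right)} \right)}\right) = 155 \left(- 2 \left(-3\right)^{2} - 7\right) = 155 \left(\left(-2\right) 9 - 7\right) = 155 \left(-18 - 7\right) = 155 \left(-25\right) = -3875$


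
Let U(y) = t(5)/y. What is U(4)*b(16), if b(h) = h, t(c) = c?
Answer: 20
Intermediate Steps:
U(y) = 5/y
U(4)*b(16) = (5/4)*16 = 20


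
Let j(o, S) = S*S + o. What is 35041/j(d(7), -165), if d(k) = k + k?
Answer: 35041/27239 ≈ 1.2864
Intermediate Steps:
d(k) = 2*k
j(o, S) = o + S² (j(o, S) = S² + o = o + S²)
35041/j(d(7), -165) = 35041/(2*7 + (-165)²) = 35041/(14 + 27225) = 35041/27239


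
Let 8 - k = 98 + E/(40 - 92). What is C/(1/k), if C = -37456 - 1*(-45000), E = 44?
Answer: -8743496/13 ≈ -6.7258e+5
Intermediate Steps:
k = -1159/13 (k = 8 - (98 + 44/(40 - 92)) = 8 - (98 + 44/(-52)) = 8 - (98 - 1/52*44) = 8 - (98 - 11/13) = 8 - 1*1263/13 = 8 - 1263/13 = -1159/13 ≈ -89.154)
C = 7544 (C = -37456 + 45000 = 7544)
C/(1/k) = 7544/(1/(-1159/13)) = 7544/(-13/1159) = 7544*(-1159/13) = -8743496/13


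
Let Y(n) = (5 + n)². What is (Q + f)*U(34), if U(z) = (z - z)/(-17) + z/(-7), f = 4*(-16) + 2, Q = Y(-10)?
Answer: 1258/7 ≈ 179.71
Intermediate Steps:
Q = 25 (Q = (5 - 10)² = (-5)² = 25)
f = -62 (f = -64 + 2 = -62)
U(z) = -z/7 (U(z) = 0*(-1/17) + z*(-⅐) = 0 - z/7 = -z/7)
(Q + f)*U(34) = (25 - 62)*(-⅐*34) = -37*(-34/7) = 1258/7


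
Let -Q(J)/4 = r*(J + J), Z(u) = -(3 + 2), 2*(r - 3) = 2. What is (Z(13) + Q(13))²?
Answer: 177241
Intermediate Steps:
r = 4 (r = 3 + (½)*2 = 3 + 1 = 4)
Z(u) = -5 (Z(u) = -1*5 = -5)
Q(J) = -32*J (Q(J) = -16*(J + J) = -16*2*J = -32*J)
(Z(13) + Q(13))² = (-5 - 32*13)² = (-5 - 416)² = (-421)² = 177241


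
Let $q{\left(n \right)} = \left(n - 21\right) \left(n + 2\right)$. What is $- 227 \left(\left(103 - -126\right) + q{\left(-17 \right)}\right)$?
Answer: $-181373$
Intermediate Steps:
$q{\left(n \right)} = \left(-21 + n\right) \left(2 + n\right)$
$- 227 \left(\left(103 - -126\right) + q{\left(-17 \right)}\right) = - 227 \left(\left(103 - -126\right) - \left(-281 - 289\right)\right) = - 227 \left(\left(103 + 126\right) + \left(-42 + 289 + 323\right)\right) = - 227 \left(229 + 570\right) = \left(-227\right) 799 = -181373$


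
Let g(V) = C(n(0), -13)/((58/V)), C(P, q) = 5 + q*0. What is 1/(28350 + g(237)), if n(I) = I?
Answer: 58/1645485 ≈ 3.5248e-5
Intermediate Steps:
C(P, q) = 5 (C(P, q) = 5 + 0 = 5)
g(V) = 5*V/58 (g(V) = 5/((58/V)) = 5*(V/58) = 5*V/58)
1/(28350 + g(237)) = 1/(28350 + (5/58)*237) = 1/(28350 + 1185/58) = 1/(1645485/58) = 58/1645485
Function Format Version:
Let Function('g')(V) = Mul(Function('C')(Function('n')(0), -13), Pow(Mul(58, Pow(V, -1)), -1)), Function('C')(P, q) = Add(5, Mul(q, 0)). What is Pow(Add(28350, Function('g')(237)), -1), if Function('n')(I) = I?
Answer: Rational(58, 1645485) ≈ 3.5248e-5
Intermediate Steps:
Function('C')(P, q) = 5 (Function('C')(P, q) = Add(5, 0) = 5)
Function('g')(V) = Mul(Rational(5, 58), V) (Function('g')(V) = Mul(5, Pow(Mul(58, Pow(V, -1)), -1)) = Mul(5, Mul(Rational(1, 58), V)) = Mul(Rational(5, 58), V))
Pow(Add(28350, Function('g')(237)), -1) = Pow(Add(28350, Mul(Rational(5, 58), 237)), -1) = Pow(Add(28350, Rational(1185, 58)), -1) = Pow(Rational(1645485, 58), -1) = Rational(58, 1645485)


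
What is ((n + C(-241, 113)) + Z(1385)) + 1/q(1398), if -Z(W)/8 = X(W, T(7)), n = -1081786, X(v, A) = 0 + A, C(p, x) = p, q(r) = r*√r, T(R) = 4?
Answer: -1082059 + √1398/1954404 ≈ -1.0821e+6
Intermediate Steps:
q(r) = r^(3/2)
X(v, A) = A
Z(W) = -32 (Z(W) = -8*4 = -32)
((n + C(-241, 113)) + Z(1385)) + 1/q(1398) = ((-1081786 - 241) - 32) + 1/(1398^(3/2)) = (-1082027 - 32) + 1/(1398*√1398) = -1082059 + √1398/1954404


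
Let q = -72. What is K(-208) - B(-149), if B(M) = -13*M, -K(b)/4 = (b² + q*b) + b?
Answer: -234065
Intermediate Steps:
K(b) = -4*b² + 284*b (K(b) = -4*((b² - 72*b) + b) = -4*(b² - 71*b) = -4*b² + 284*b)
K(-208) - B(-149) = 4*(-208)*(71 - 1*(-208)) - (-13)*(-149) = 4*(-208)*(71 + 208) - 1*1937 = 4*(-208)*279 - 1937 = -232128 - 1937 = -234065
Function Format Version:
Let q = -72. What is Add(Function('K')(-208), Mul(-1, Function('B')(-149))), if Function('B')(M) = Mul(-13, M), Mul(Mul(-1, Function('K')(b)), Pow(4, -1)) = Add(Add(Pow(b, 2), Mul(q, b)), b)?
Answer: -234065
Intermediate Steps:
Function('K')(b) = Add(Mul(-4, Pow(b, 2)), Mul(284, b)) (Function('K')(b) = Mul(-4, Add(Add(Pow(b, 2), Mul(-72, b)), b)) = Mul(-4, Add(Pow(b, 2), Mul(-71, b))) = Add(Mul(-4, Pow(b, 2)), Mul(284, b)))
Add(Function('K')(-208), Mul(-1, Function('B')(-149))) = Add(Mul(4, -208, Add(71, Mul(-1, -208))), Mul(-1, Mul(-13, -149))) = Add(Mul(4, -208, Add(71, 208)), Mul(-1, 1937)) = Add(Mul(4, -208, 279), -1937) = Add(-232128, -1937) = -234065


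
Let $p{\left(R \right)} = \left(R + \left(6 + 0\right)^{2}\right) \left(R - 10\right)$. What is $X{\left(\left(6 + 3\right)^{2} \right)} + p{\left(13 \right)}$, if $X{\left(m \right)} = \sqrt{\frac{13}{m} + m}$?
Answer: $147 + \frac{\sqrt{6574}}{9} \approx 156.01$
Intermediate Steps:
$p{\left(R \right)} = \left(-10 + R\right) \left(36 + R\right)$ ($p{\left(R \right)} = \left(R + 6^{2}\right) \left(-10 + R\right) = \left(R + 36\right) \left(-10 + R\right) = \left(36 + R\right) \left(-10 + R\right) = \left(-10 + R\right) \left(36 + R\right)$)
$X{\left(m \right)} = \sqrt{m + \frac{13}{m}}$
$X{\left(\left(6 + 3\right)^{2} \right)} + p{\left(13 \right)} = \sqrt{\left(6 + 3\right)^{2} + \frac{13}{\left(6 + 3\right)^{2}}} + \left(-360 + 13^{2} + 26 \cdot 13\right) = \sqrt{9^{2} + \frac{13}{9^{2}}} + \left(-360 + 169 + 338\right) = \sqrt{81 + \frac{13}{81}} + 147 = \sqrt{\frac{6574}{81}} + 147 = \frac{\sqrt{6574}}{9} + 147 = 147 + \frac{\sqrt{6574}}{9}$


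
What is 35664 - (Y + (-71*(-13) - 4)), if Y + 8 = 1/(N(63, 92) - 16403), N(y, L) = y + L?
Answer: 564666745/16248 ≈ 34753.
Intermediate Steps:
N(y, L) = L + y
Y = -129985/16248 (Y = -8 + 1/((92 + 63) - 16403) = -8 + 1/(155 - 16403) = -8 + 1/(-16248) = -8 - 1/16248 = -129985/16248 ≈ -8.0001)
35664 - (Y + (-71*(-13) - 4)) = 35664 - (-129985/16248 + (-71*(-13) - 4)) = 35664 - (-129985/16248 + (923 - 4)) = 35664 - (-129985/16248 + 919) = 35664 - 1*14801927/16248 = 35664 - 14801927/16248 = 564666745/16248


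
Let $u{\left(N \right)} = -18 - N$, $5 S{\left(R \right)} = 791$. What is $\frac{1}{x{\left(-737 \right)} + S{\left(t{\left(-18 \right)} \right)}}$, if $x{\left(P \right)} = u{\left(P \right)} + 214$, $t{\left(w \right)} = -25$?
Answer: $\frac{5}{5456} \approx 0.00091642$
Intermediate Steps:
$S{\left(R \right)} = \frac{791}{5}$ ($S{\left(R \right)} = \frac{1}{5} \cdot 791 = \frac{791}{5}$)
$x{\left(P \right)} = 196 - P$ ($x{\left(P \right)} = \left(-18 - P\right) + 214 = 196 - P$)
$\frac{1}{x{\left(-737 \right)} + S{\left(t{\left(-18 \right)} \right)}} = \frac{1}{\left(196 - -737\right) + \frac{791}{5}} = \frac{1}{\left(196 + 737\right) + \frac{791}{5}} = \frac{1}{933 + \frac{791}{5}} = \frac{1}{\frac{5456}{5}} = \frac{5}{5456}$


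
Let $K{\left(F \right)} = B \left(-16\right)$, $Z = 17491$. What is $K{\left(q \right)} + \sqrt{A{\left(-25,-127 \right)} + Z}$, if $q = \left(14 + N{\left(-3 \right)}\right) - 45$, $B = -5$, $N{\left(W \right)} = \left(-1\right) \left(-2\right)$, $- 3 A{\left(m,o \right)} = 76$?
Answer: $80 + \frac{\sqrt{157191}}{3} \approx 212.16$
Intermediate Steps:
$A{\left(m,o \right)} = - \frac{76}{3}$ ($A{\left(m,o \right)} = \left(- \frac{1}{3}\right) 76 = - \frac{76}{3}$)
$N{\left(W \right)} = 2$
$q = -29$ ($q = \left(14 + 2\right) - 45 = 16 - 45 = -29$)
$K{\left(F \right)} = 80$ ($K{\left(F \right)} = \left(-5\right) \left(-16\right) = 80$)
$K{\left(q \right)} + \sqrt{A{\left(-25,-127 \right)} + Z} = 80 + \sqrt{- \frac{76}{3} + 17491} = 80 + \sqrt{\frac{52397}{3}} = 80 + \frac{\sqrt{157191}}{3}$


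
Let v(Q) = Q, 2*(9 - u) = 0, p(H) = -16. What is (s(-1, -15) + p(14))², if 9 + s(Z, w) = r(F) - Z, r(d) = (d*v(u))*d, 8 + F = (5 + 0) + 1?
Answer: 144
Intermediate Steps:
F = -2 (F = -8 + ((5 + 0) + 1) = -8 + (5 + 1) = -8 + 6 = -2)
u = 9 (u = 9 - ½*0 = 9 + 0 = 9)
r(d) = 9*d² (r(d) = (d*9)*d = (9*d)*d = 9*d²)
s(Z, w) = 27 - Z (s(Z, w) = -9 + (9*(-2)² - Z) = -9 + (9*4 - Z) = -9 + (36 - Z) = 27 - Z)
(s(-1, -15) + p(14))² = ((27 - 1*(-1)) - 16)² = ((27 + 1) - 16)² = (28 - 16)² = 12² = 144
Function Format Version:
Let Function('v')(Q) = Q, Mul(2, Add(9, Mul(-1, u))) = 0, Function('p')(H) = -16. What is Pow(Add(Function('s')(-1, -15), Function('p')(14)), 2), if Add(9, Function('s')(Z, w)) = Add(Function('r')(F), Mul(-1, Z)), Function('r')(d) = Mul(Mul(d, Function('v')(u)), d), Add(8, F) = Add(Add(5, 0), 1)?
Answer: 144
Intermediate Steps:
F = -2 (F = Add(-8, Add(Add(5, 0), 1)) = Add(-8, Add(5, 1)) = Add(-8, 6) = -2)
u = 9 (u = Add(9, Mul(Rational(-1, 2), 0)) = Add(9, 0) = 9)
Function('r')(d) = Mul(9, Pow(d, 2)) (Function('r')(d) = Mul(Mul(d, 9), d) = Mul(Mul(9, d), d) = Mul(9, Pow(d, 2)))
Function('s')(Z, w) = Add(27, Mul(-1, Z)) (Function('s')(Z, w) = Add(-9, Add(Mul(9, Pow(-2, 2)), Mul(-1, Z))) = Add(-9, Add(Mul(9, 4), Mul(-1, Z))) = Add(-9, Add(36, Mul(-1, Z))) = Add(27, Mul(-1, Z)))
Pow(Add(Function('s')(-1, -15), Function('p')(14)), 2) = Pow(Add(Add(27, Mul(-1, -1)), -16), 2) = Pow(Add(Add(27, 1), -16), 2) = Pow(Add(28, -16), 2) = Pow(12, 2) = 144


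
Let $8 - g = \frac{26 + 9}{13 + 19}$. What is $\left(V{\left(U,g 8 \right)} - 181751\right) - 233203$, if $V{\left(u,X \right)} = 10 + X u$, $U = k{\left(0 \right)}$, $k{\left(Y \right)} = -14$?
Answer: $- \frac{831435}{2} \approx -4.1572 \cdot 10^{5}$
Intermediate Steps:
$g = \frac{221}{32}$ ($g = 8 - \frac{26 + 9}{13 + 19} = 8 - \frac{35}{32} = \frac{221}{32} \approx 6.9063$)
$U = -14$
$\left(V{\left(U,g 8 \right)} - 181751\right) - 233203 = \left(\left(10 + \frac{221}{32} \cdot 8 \left(-14\right)\right) - 181751\right) - 233203 = \left(\left(10 + \frac{221}{4} \left(-14\right)\right) - 181751\right) - 233203 = \left(\left(10 - \frac{1547}{2}\right) - 181751\right) - 233203 = \left(- \frac{1527}{2} - 181751\right) - 233203 = - \frac{365029}{2} - 233203 = - \frac{831435}{2}$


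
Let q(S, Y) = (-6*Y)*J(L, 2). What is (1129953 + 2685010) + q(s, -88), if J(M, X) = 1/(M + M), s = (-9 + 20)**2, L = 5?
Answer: 19075079/5 ≈ 3.8150e+6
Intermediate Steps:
s = 121 (s = 11**2 = 121)
J(M, X) = 1/(2*M)
q(S, Y) = -3*Y/5 (q(S, Y) = (-6*Y)*((1/2)/5) = (-6*Y)*((1/2)*(1/5)) = -6*Y*(1/10) = -3*Y/5)
(1129953 + 2685010) + q(s, -88) = (1129953 + 2685010) - 3/5*(-88) = 3814963 + 264/5 = 19075079/5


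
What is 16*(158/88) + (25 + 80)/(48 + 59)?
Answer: 34967/1177 ≈ 29.709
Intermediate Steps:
16*(158/88) + (25 + 80)/(48 + 59) = 16*(158*(1/88)) + 105/107 = 16*(79/44) + 105*(1/107) = 316/11 + 105/107 = 34967/1177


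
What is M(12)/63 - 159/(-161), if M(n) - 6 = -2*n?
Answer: 113/161 ≈ 0.70186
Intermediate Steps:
M(n) = 6 - 2*n
M(12)/63 - 159/(-161) = (6 - 2*12)/63 - 159/(-161) = (6 - 24)*(1/63) - 159*(-1/161) = -18*1/63 + 159/161 = -2/7 + 159/161 = 113/161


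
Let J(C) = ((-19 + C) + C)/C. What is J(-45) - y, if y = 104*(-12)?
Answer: 56269/45 ≈ 1250.4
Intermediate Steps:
J(C) = (-19 + 2*C)/C
y = -1248
J(-45) - y = (2 - 19/(-45)) - 1*(-1248) = (2 - 19*(-1/45)) + 1248 = (2 + 19/45) + 1248 = 109/45 + 1248 = 56269/45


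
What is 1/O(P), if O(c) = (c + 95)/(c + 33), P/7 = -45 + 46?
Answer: 20/51 ≈ 0.39216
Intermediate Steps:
P = 7 (P = 7*(-45 + 46) = 7*1 = 7)
O(c) = (95 + c)/(33 + c)
1/O(P) = 1/((95 + 7)/(33 + 7)) = 1/(102/40) = 1/((1/40)*102) = 1/(51/20) = 20/51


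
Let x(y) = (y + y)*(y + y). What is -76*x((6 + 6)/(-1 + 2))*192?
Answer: -8404992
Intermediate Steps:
x(y) = 4*y² (x(y) = (2*y)*(2*y) = 4*y²)
-76*x((6 + 6)/(-1 + 2))*192 = -304*((6 + 6)/(-1 + 2))²*192 = -304*(12/1)²*192 = -304*(12*1)²*192 = -304*12²*192 = -304*144*192 = -76*576*192 = -43776*192 = -8404992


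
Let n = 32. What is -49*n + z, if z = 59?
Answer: -1509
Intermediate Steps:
-49*n + z = -49*32 + 59 = -1568 + 59 = -1509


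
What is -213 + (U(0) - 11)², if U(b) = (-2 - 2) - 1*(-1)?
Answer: -17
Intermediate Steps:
U(b) = -3 (U(b) = -4 + 1 = -3)
-213 + (U(0) - 11)² = -213 + (-3 - 11)² = -213 + (-14)² = -213 + 196 = -17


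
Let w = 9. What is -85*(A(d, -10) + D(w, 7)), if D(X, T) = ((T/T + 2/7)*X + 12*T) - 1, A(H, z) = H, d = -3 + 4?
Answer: -56865/7 ≈ -8123.6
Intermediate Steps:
d = 1
D(X, T) = -1 + 12*T + 9*X/7 (D(X, T) = ((1 + 2*(1/7))*X + 12*T) - 1 = ((1 + 2/7)*X + 12*T) - 1 = (9*X/7 + 12*T) - 1 = (12*T + 9*X/7) - 1 = -1 + 12*T + 9*X/7)
-85*(A(d, -10) + D(w, 7)) = -85*(1 + (-1 + 12*7 + (9/7)*9)) = -85*(1 + (-1 + 84 + 81/7)) = -85*(1 + 662/7) = -85*669/7 = -56865/7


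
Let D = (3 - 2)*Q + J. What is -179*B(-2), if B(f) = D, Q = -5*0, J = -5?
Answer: 895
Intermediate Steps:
Q = 0
D = -5 (D = (3 - 2)*0 - 5 = 1*0 - 5 = 0 - 5 = -5)
B(f) = -5
-179*B(-2) = -179*(-5) = 895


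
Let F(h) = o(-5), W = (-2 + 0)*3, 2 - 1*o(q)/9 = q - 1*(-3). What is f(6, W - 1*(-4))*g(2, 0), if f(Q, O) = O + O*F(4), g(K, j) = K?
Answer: -148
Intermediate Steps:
o(q) = -9 - 9*q (o(q) = 18 - 9*(q - 1*(-3)) = 18 - 9*(q + 3) = 18 - 9*(3 + q) = 18 + (-27 - 9*q) = -9 - 9*q)
W = -6 (W = -2*3 = -6)
F(h) = 36 (F(h) = -9 - 9*(-5) = -9 + 45 = 36)
f(Q, O) = 37*O (f(Q, O) = O + O*36 = O + 36*O = 37*O)
f(6, W - 1*(-4))*g(2, 0) = (37*(-6 - 1*(-4)))*2 = (37*(-6 + 4))*2 = (37*(-2))*2 = -74*2 = -148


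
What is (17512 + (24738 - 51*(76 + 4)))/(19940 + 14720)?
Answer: 3817/3466 ≈ 1.1013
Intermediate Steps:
(17512 + (24738 - 51*(76 + 4)))/(19940 + 14720) = (17512 + (24738 - 51*80))/34660 = (17512 + (24738 - 4080))*(1/34660) = (17512 + 20658)*(1/34660) = 38170*(1/34660) = 3817/3466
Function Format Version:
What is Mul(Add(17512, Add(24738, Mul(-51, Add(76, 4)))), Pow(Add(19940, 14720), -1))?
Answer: Rational(3817, 3466) ≈ 1.1013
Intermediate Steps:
Mul(Add(17512, Add(24738, Mul(-51, Add(76, 4)))), Pow(Add(19940, 14720), -1)) = Mul(Add(17512, Add(24738, Mul(-51, 80))), Pow(34660, -1)) = Mul(Add(17512, Add(24738, -4080)), Rational(1, 34660)) = Mul(Add(17512, 20658), Rational(1, 34660)) = Mul(38170, Rational(1, 34660)) = Rational(3817, 3466)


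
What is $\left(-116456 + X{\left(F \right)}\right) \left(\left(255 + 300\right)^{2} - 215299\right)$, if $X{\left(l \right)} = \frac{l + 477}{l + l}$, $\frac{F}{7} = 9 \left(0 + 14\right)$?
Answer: $- \frac{1058245906675}{98} \approx -1.0798 \cdot 10^{10}$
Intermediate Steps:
$F = 882$ ($F = 7 \cdot 9 \left(0 + 14\right) = 7 \cdot 9 \cdot 14 = 7 \cdot 126 = 882$)
$X{\left(l \right)} = \frac{477 + l}{2 l}$
$\left(-116456 + X{\left(F \right)}\right) \left(\left(255 + 300\right)^{2} - 215299\right) = \left(-116456 + \frac{477 + 882}{2 \cdot 882}\right) \left(\left(255 + 300\right)^{2} - 215299\right) = \left(-116456 + \frac{1}{2} \cdot \frac{1}{882} \cdot 1359\right) \left(555^{2} - 215299\right) = \left(-116456 + \frac{151}{196}\right) \left(308025 - 215299\right) = \left(- \frac{22825225}{196}\right) 92726 = - \frac{1058245906675}{98}$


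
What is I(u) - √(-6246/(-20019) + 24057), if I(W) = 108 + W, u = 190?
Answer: 298 - √1071246338139/6673 ≈ 142.90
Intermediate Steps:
I(u) - √(-6246/(-20019) + 24057) = (108 + 190) - √(-6246/(-20019) + 24057) = 298 - √(-6246*(-1/20019) + 24057) = 298 - √(2082/6673 + 24057) = 298 - √(160534443/6673) = 298 - √1071246338139/6673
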